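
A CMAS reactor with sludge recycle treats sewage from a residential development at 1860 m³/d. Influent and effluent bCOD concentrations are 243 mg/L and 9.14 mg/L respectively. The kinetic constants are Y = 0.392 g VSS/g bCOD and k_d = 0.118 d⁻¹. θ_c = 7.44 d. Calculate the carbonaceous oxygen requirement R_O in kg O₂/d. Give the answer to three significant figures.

R_O ≈ 306 kg O₂/d

Correct the yield for decay: Y_obs = Y/(1 + k_d θ_c) = 0.392 / (1 + 0.118 × 7.44) = 0.392 / 1.878 = 0.2087.
Mass of bCOD removed per day: Q(S₀ − S) = 1860 × 233.9 g/m³ = 435.0 kg/d.
P_X = Y_obs·Q·(S₀ − S) = 0.2087 × 435.0 = 90.80 kg VSS/d.
Carbonaceous O₂ demand = substrate oxidised − cell-mass equivalent = 435.0 − 1.42 × 90.80 = 306.0 kg O₂/d.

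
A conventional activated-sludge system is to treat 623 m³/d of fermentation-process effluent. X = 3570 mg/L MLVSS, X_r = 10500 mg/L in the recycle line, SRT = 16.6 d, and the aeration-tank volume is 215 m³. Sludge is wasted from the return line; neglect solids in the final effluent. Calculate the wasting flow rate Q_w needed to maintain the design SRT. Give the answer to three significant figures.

Q_w = (V·X)/(θ_c X_r) = 215.0 × 3570 / (16.6 × 10500) = 4.404 m³/d.

Q_w ≈ 4.40 m³/d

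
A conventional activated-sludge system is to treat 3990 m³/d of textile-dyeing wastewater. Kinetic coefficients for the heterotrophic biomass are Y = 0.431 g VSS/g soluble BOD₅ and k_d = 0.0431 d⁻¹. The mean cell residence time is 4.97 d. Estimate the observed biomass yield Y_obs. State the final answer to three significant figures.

Y_obs ≈ 0.355 g VSS/g soluble BOD₅

Y_obs = Y / (1 + k_d θ_c) = 0.431 / (1 + 0.0431 × 4.97) = 0.431 / 1.214 = 0.3550.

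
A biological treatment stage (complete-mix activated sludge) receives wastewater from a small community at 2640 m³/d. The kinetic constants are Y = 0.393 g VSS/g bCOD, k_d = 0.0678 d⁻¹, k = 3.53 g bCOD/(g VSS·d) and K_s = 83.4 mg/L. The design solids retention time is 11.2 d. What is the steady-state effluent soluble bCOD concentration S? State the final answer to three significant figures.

From the Monod/SRT balance for a CMAS, S = K_s·(1+k_d θ_c)/[θ_c·(Y k − k_d) − 1] = 83.4 × (1 + 0.0678 × 11.2) / [11.2 × (0.393 × 3.53 − 0.0678) − 1] = 146.7 / 13.78 = 10.65 mg/L.

S ≈ 10.6 mg/L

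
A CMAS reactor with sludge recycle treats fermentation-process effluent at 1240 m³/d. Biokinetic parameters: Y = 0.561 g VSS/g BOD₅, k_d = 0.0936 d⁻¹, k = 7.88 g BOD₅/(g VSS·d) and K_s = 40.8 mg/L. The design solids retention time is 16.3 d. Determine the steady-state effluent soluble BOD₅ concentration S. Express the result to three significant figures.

S ≈ 1.48 mg/L

From the Monod/SRT balance for a CMAS, S = K_s·(1+k_d θ_c)/[θ_c·(Y k − k_d) − 1] = 40.8 × (1 + 0.0936 × 16.3) / [16.3 × (0.561 × 7.88 − 0.0936) − 1] = 103.0 / 69.53 = 1.482 mg/L.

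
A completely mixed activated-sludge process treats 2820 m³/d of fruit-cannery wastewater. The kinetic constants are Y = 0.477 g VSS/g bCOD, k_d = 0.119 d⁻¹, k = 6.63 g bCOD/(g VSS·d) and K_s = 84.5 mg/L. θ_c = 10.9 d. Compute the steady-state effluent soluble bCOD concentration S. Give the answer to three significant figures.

S ≈ 6.03 mg/L

From the Monod/SRT balance for a CMAS, S = K_s·(1+k_d θ_c)/[θ_c·(Y k − k_d) − 1] = 84.5 × (1 + 0.119 × 10.9) / [10.9 × (0.477 × 6.63 − 0.119) − 1] = 194.1 / 32.17 = 6.033 mg/L.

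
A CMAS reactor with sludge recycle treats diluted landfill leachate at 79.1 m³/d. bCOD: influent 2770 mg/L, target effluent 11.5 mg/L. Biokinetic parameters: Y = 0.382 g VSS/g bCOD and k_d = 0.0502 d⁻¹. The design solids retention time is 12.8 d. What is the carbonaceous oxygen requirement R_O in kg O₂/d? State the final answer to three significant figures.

R_O ≈ 146 kg O₂/d

Y_obs = Y / (1 + k_d θ_c) = 0.382 / (1 + 0.0502 × 12.8) = 0.382 / 1.643 = 0.2326.
ΔS = 2770 − 11.5 = 2758 mg/L, so the substrate removal rate is 79.1 × 2758/1000 = 218.2 kg bCOD/d.
P_X = Y_obs·Q·(S₀ − S) = 0.2326 × 218.2 = 50.74 kg VSS/d.
R_O = Q·(S₀ − S) − 1.42·P_X = 218.2 − 1.42 × 50.74 = 146.1 kg O₂/d.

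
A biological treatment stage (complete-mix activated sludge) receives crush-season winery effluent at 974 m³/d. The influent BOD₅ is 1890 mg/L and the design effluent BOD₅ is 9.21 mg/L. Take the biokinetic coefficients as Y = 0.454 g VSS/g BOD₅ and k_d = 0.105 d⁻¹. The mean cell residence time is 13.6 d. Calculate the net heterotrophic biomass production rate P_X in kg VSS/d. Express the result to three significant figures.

Observed yield with endogenous decay: Y_obs = Y / (1 + k_d·θ_c) = 0.454 / (1 + 0.105 × 13.6) = 0.454 / 2.428 = 0.1870 g VSS/g BOD₅.
ΔS = 1890 − 9.21 = 1881 mg/L, so the substrate removal rate is 974 × 1881/1000 = 1832 kg BOD₅/d.
Net biomass production P_X = Y_obs × Q·(S₀ − S) = 0.1870 × 1832 = 342.5 kg VSS/d.

P_X ≈ 343 kg VSS/d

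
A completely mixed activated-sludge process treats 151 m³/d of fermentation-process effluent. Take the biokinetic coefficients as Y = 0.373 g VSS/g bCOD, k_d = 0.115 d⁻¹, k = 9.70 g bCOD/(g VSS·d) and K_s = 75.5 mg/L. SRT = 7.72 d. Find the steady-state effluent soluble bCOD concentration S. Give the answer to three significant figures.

From the Monod/SRT balance for a CMAS, S = K_s·(1+k_d θ_c)/[θ_c·(Y k − k_d) − 1] = 75.5 × (1 + 0.115 × 7.72) / [7.72 × (0.373 × 9.70 − 0.115) − 1] = 142.5 / 26.04 = 5.473 mg/L.

S ≈ 5.47 mg/L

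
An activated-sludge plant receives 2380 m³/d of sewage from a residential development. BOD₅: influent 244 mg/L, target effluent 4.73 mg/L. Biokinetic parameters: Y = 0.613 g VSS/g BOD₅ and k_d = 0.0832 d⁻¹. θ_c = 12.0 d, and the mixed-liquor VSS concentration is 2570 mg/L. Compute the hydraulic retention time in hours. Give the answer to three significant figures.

From the SRT design equation V = Y Q (S₀−S) θ_c / [X (1 + k_d θ_c)] = 0.613 × 2380 × (244 − 4.73) × 12.0 / [2570 × (1 + 0.0832 × 12.0)] = 4.19×10^6 / 5136 = 815.6 m³.
τ = V/Q = 815.6/2380 = 0.3427 d, or 8.225 h.

τ ≈ 8.22 h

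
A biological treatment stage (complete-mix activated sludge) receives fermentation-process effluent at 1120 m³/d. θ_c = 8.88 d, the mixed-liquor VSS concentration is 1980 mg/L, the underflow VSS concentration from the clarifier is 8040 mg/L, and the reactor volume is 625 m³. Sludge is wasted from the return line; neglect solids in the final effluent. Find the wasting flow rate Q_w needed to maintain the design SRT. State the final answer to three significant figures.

Q_w ≈ 17.3 m³/d

Q_w = (V·X)/(θ_c X_r) = 625.0 × 1980 / (8.88 × 8040) = 17.33 m³/d.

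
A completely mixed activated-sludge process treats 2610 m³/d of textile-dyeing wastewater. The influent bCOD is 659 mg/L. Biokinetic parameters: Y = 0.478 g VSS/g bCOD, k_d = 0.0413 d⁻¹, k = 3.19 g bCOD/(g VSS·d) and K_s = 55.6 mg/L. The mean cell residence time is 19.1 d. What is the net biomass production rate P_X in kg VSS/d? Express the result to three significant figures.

P_X ≈ 457 kg VSS/d

Effluent substrate depends only on kinetics and SRT: S = K_s(1 + k_d θ_c) / [θ_c(Yk − k_d) − 1] = 55.6 × (1 + 0.0413 × 19.1) / [19.1 × (0.478 × 3.19 − 0.0413) − 1] = 99.46 / 27.34 = 3.638 mg/L.
The observed yield is Y_obs = Y/(1 + k_d·θ_c) = 0.478 / (1 + 0.0413 × 19.1) = 0.478 / 1.789 = 0.2672 g VSS per g bCOD removed.
ΔS = 659 − 3.64 = 655.4 mg/L, so the substrate removal rate is 2610 × 655.4/1000 = 1710 kg bCOD/d.
Biomass produced: P_X = Y_obs·Q·ΔS = 0.2672 × 1710 ≈ 457.1 kg VSS/d.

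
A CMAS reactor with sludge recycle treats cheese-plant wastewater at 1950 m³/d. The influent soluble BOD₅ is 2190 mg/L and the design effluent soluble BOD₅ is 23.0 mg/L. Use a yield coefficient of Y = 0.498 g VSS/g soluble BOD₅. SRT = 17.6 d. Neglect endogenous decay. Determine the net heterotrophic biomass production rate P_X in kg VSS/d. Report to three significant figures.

With endogenous decay neglected, the observed yield equals the true yield: Y_obs = Y = 0.498 g VSS/g soluble BOD₅.
Substrate removed = Q·(S₀ − S) = 1950 m³/d × (2190 − 23.0) g/m³ = 4.23×10^6 g/d = 4226 kg/d.
Net biomass production P_X = Y_obs × Q·(S₀ − S) = 0.4980 × 4226 = 2104 kg VSS/d.

P_X ≈ 2100 kg VSS/d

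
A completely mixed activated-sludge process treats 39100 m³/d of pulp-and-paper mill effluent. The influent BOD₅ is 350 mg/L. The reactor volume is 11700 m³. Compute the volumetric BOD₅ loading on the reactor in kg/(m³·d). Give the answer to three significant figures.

Applied BOD₅ load per unit volume = Q·S₀/V = (39100 × 350/1000)/11700 = 1.170 kg BOD₅·m⁻³·d⁻¹.

L_v ≈ 1.17 kg BOD₅/(m³·d)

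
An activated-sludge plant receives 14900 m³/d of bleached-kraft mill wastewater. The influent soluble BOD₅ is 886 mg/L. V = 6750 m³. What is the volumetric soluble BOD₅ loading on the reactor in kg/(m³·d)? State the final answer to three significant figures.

L_v ≈ 1.96 kg soluble BOD₅/(m³·d)

Applied soluble BOD₅ load per unit volume = Q·S₀/V = (14900 × 886/1000)/6750 = 1.956 kg soluble BOD₅·m⁻³·d⁻¹.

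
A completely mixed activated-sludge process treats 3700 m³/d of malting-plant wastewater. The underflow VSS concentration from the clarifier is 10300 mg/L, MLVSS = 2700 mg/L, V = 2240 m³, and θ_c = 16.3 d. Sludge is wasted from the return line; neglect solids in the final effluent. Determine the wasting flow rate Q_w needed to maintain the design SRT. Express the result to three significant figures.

θ_c = V·X/(Q_w·X_r) when wasting from the recycle, so Q_w = V·X/(θ_c·X_r) = 2240 × 2700 / (16.3 × 10300) = 36.02 m³/d.

Q_w ≈ 36.0 m³/d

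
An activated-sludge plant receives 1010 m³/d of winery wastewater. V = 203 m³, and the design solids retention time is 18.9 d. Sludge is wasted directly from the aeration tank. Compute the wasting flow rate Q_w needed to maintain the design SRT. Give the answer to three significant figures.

With mixed-liquor wasting, θ_c = V/Q_w, so Q_w = V/θ_c = 203.0/18.9 = 10.74 m³/d.

Q_w ≈ 10.7 m³/d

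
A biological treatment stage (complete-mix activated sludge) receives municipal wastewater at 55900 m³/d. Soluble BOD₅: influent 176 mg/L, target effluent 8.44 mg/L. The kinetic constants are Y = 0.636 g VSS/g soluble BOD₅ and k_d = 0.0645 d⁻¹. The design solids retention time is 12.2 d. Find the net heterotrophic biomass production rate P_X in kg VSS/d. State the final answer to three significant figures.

P_X ≈ 3330 kg VSS/d

Y_obs = Y / (1 + k_d θ_c) = 0.636 / (1 + 0.0645 × 12.2) = 0.636 / 1.787 = 0.3559.
ΔS = 176 − 8.44 = 167.6 mg/L, so the substrate removal rate is 55900 × 167.6/1000 = 9367 kg soluble BOD₅/d.
P_X = Y_obs · Q(S₀ − S) = 0.3559 × 9367 = 3334 kg VSS/d.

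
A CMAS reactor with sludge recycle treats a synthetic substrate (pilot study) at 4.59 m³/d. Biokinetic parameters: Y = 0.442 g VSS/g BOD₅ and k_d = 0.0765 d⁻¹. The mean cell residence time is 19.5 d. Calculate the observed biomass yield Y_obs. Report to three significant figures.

Y_obs ≈ 0.177 g VSS/g BOD₅

Observed yield with endogenous decay: Y_obs = Y / (1 + k_d·θ_c) = 0.442 / (1 + 0.0765 × 19.5) = 0.442 / 2.492 = 0.1774 g VSS/g BOD₅.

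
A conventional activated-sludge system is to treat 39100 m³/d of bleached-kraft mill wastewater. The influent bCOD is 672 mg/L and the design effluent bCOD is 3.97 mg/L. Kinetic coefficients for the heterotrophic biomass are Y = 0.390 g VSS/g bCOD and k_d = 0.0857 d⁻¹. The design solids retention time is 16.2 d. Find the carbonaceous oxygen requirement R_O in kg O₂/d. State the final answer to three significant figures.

The observed yield is Y_obs = Y/(1 + k_d·θ_c) = 0.390 / (1 + 0.0857 × 16.2) = 0.390 / 2.388 = 0.1633 g VSS per g bCOD removed.
Substrate removed = Q·(S₀ − S) = 39100 m³/d × (672 − 3.97) g/m³ = 2.61×10^7 g/d = 26120 kg/d.
P_X = Y_obs·Q·(S₀ − S) = 0.1633 × 26120 = 4265 kg VSS/d.
Carbonaceous O₂ demand = substrate oxidised − cell-mass equivalent = 26120 − 1.42 × 4265 = 20063 kg O₂/d.

R_O ≈ 20100 kg O₂/d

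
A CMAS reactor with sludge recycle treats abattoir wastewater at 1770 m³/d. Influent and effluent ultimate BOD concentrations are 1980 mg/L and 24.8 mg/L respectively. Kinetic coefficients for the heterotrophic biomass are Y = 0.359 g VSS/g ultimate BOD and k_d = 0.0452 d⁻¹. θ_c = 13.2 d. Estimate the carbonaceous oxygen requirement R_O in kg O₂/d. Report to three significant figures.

The observed yield is Y_obs = Y/(1 + k_d·θ_c) = 0.359 / (1 + 0.0452 × 13.2) = 0.359 / 1.597 = 0.2248 g VSS per g ultimate BOD removed.
Q·(S₀ − S) = 1770 × (1980 − 24.8) × 10⁻³ = 3461 kg/d removed.
Net sludge production P_X = 0.2248 × 3461 = 778.1 kg VSS/d.
R_O = Q·(S₀ − S) − 1.42·P_X = 3461 − 1.42 × 778.1 = 2356 kg O₂/d.

R_O ≈ 2360 kg O₂/d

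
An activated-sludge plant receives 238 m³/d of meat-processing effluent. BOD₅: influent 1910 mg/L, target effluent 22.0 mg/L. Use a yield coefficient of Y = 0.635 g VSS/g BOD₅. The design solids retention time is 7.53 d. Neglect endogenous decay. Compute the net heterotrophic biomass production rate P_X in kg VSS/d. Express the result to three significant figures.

Since k_d ≈ 0, Y_obs = Y = 0.635 g VSS/g BOD₅.
Q·(S₀ − S) = 238 × (1910 − 22.0) × 10⁻³ = 449.3 kg/d removed.
So the net sludge growth is P_X = 0.6350 × 449.3 = 285.3 kg VSS/d.

P_X ≈ 285 kg VSS/d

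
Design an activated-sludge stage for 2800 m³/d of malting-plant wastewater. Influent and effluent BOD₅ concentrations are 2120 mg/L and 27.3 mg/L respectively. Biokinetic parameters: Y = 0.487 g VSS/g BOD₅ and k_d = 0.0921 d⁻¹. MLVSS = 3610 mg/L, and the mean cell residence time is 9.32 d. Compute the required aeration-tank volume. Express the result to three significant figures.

Steady-state biomass mass balance: V·X·(1 + k_d·θ_c) = Y·Q·(S₀ − S)·θ_c, so V = 0.487 × 2800 × (2120 − 27.3) × 9.32 / [3610 × (1 + 0.0921 × 9.32)] = 2.66×10^7 / 6709 = 3964 m³.

V ≈ 3960 m³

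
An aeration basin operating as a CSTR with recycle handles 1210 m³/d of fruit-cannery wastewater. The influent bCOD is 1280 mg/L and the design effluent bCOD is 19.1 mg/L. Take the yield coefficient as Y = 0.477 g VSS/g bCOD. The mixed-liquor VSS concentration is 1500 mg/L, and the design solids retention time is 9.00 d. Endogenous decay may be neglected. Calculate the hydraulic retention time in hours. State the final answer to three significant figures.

τ ≈ 86.6 h

Biomass mass balance (decay neglected): V·X = Y·Q·(S₀ − S)·θ_c, so V = 0.477 × 1210 × (1280 − 19.1) × 9.00 / 1500 = 4367 m³.
HRT = V/Q = 4367 m³ / 1210 m³·d⁻¹ = 3.609 d × 24 = 86.61 h.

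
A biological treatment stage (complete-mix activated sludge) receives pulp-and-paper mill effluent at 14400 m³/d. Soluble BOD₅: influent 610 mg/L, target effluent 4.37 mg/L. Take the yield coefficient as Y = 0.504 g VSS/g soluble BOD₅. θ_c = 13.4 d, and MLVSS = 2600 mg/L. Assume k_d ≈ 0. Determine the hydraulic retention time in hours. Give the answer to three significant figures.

τ ≈ 37.8 h

With k_d = 0 the design equation reduces to V = Y Q (S₀−S) θ_c / X = 0.504 × 14400 × (610 − 4.37) × 13.4 / 2600 = 22653 m³.
HRT = V/Q = 22653 m³ / 14400 m³·d⁻¹ = 1.573 d × 24 = 37.76 h.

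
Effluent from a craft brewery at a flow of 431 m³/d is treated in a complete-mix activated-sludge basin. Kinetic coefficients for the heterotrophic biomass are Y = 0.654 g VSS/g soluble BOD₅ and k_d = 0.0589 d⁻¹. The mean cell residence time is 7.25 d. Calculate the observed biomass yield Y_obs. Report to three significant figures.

The observed yield is Y_obs = Y/(1 + k_d·θ_c) = 0.654 / (1 + 0.0589 × 7.25) = 0.654 / 1.427 = 0.4583 g VSS per g soluble BOD₅ removed.

Y_obs ≈ 0.458 g VSS/g soluble BOD₅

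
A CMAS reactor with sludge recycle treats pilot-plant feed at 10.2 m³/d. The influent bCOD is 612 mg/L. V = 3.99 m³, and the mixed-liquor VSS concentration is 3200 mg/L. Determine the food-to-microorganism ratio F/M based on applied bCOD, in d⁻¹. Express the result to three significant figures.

F/M = applied load / biomass = Q·S₀/(V·X) = 10.2 × 612 / (3.990 × 3200) = 0.4889 d⁻¹.

F/M ≈ 0.489 d⁻¹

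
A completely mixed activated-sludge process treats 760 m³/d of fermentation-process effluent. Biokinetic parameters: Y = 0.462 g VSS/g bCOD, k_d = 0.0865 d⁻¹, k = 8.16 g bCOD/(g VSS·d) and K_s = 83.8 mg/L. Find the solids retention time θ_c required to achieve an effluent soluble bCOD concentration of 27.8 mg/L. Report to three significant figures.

θ_c ≈ 1.17 d

At the target effluent, Y k S/(K_s+S) = 0.462×8.16×27.8/111.6 = 0.9391 d⁻¹.
Then 1/θ_c = μ − k_d = 0.9391 − 0.0865 = 0.8526 d⁻¹, giving θ_c = 1.173 d.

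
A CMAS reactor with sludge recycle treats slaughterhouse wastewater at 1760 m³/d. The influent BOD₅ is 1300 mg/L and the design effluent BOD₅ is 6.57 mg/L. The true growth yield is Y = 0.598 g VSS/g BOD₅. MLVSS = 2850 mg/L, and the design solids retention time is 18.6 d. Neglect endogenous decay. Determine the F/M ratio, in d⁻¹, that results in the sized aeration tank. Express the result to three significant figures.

With k_d = 0 the design equation reduces to V = Y Q (S₀−S) θ_c / X = 0.598 × 1760 × (1300 − 6.57) × 18.6 / 2850 = 8884 m³.
F/M = Q·S₀ / (V·X) = 1760 × 1300 / (8884 × 2850) = 0.09036 g BOD₅·(g VSS·d)⁻¹.

F/M ≈ 0.0904 d⁻¹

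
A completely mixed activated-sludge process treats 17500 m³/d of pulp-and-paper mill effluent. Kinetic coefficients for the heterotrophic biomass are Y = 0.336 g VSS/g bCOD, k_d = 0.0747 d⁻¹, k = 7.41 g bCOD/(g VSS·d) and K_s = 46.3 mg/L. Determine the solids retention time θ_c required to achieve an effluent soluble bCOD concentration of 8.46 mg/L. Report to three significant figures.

From 1/θ_c = Y·k·S/(K_s + S) − k_d: Y·k·S/(K_s+S) = 0.336 × 7.41 × 8.46 / (46.3 + 8.46) = 0.3846 d⁻¹.
θ_c = 1/(μ − k_d) = 1/(0.3846 − 0.0747) = 1/0.3099 = 3.226 d.

θ_c ≈ 3.23 d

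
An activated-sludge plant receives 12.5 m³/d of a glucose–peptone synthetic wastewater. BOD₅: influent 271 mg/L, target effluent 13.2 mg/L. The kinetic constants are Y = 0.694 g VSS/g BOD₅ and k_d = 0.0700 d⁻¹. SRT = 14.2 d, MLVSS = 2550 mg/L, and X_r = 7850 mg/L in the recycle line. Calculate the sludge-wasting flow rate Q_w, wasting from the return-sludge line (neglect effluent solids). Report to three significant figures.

Q_w ≈ 0.143 m³/d

Steady-state biomass mass balance: V·X·(1 + k_d·θ_c) = Y·Q·(S₀ − S)·θ_c, so V = 0.694 × 12.5 × (271 − 13.2) × 14.2 / [2550 × (1 + 0.0700 × 14.2)] = 3.18×10^4 / 5085 = 6.246 m³.
Wasting from the return line (neglecting effluent solids): Q_w = V·X / (θ_c·X_r) = 6.246 × 2550 / (14.2 × 7850) = 0.1429 m³/d.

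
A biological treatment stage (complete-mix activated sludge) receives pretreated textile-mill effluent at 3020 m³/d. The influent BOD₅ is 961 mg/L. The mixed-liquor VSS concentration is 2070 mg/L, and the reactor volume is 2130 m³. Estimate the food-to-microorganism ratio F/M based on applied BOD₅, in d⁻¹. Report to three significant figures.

F/M = applied load / biomass = Q·S₀/(V·X) = 3020 × 961 / (2130 × 2070) = 0.6582 d⁻¹.

F/M ≈ 0.658 d⁻¹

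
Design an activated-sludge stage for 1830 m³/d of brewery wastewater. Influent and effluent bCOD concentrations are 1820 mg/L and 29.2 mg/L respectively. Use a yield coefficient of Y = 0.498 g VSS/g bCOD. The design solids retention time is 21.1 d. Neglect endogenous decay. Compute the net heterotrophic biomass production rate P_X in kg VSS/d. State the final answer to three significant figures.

With endogenous decay neglected, the observed yield equals the true yield: Y_obs = Y = 0.498 g VSS/g bCOD.
Q·(S₀ − S) = 1830 × (1820 − 29.2) × 10⁻³ = 3277 kg/d removed.
So the net sludge growth is P_X = 0.4980 × 3277 = 1632 kg VSS/d.

P_X ≈ 1630 kg VSS/d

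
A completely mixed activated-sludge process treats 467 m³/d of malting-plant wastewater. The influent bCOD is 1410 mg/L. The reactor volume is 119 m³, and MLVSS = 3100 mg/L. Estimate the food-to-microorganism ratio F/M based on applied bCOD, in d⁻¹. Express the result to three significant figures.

F/M ≈ 1.78 d⁻¹

Food-to-microorganism ratio F/M = Q S₀ / (V X) = 467 × 1410 / (119.0 × 3100) = 1.785 d⁻¹.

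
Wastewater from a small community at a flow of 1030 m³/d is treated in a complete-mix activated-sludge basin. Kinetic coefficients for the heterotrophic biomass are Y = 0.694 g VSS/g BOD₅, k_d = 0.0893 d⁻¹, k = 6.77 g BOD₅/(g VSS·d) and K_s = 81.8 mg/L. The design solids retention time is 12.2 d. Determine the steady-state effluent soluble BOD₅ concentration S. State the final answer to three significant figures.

S ≈ 3.09 mg/L

From the Monod/SRT balance for a CMAS, S = K_s·(1+k_d θ_c)/[θ_c·(Y k − k_d) − 1] = 81.8 × (1 + 0.0893 × 12.2) / [12.2 × (0.694 × 6.77 − 0.0893) − 1] = 170.9 / 55.23 = 3.095 mg/L.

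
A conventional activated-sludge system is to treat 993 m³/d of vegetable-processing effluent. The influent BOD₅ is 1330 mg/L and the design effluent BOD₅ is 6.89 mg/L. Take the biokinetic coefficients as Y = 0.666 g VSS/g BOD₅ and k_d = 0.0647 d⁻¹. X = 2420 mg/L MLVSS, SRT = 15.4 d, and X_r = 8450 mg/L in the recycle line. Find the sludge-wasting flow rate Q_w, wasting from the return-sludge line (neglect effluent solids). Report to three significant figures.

Steady-state biomass mass balance: V·X·(1 + k_d·θ_c) = Y·Q·(S₀ − S)·θ_c, so V = 0.666 × 993 × (1330 − 6.89) × 15.4 / [2420 × (1 + 0.0647 × 15.4)] = 1.35×10^7 / 4831 = 2789 m³.
Q_w = (V·X)/(θ_c X_r) = 2789 × 2420 / (15.4 × 8450) = 51.87 m³/d.

Q_w ≈ 51.9 m³/d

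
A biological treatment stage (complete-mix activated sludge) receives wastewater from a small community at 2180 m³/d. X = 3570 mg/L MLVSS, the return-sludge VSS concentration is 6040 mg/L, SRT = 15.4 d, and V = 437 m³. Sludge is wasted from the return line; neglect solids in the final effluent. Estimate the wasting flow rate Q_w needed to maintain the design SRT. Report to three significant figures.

Wasting from the return line (neglecting effluent solids): Q_w = V·X / (θ_c·X_r) = 437.0 × 3570 / (15.4 × 6040) = 16.77 m³/d.

Q_w ≈ 16.8 m³/d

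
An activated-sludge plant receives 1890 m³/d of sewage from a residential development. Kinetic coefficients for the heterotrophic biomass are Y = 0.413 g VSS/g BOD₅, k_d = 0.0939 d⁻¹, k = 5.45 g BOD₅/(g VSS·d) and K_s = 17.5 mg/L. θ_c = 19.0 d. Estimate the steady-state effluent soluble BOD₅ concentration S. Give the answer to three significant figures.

S ≈ 1.22 mg/L

Effluent substrate depends only on kinetics and SRT: S = K_s(1 + k_d θ_c) / [θ_c(Yk − k_d) − 1] = 17.5 × (1 + 0.0939 × 19.0) / [19.0 × (0.413 × 5.45 − 0.0939) − 1] = 48.72 / 39.98 = 1.219 mg/L.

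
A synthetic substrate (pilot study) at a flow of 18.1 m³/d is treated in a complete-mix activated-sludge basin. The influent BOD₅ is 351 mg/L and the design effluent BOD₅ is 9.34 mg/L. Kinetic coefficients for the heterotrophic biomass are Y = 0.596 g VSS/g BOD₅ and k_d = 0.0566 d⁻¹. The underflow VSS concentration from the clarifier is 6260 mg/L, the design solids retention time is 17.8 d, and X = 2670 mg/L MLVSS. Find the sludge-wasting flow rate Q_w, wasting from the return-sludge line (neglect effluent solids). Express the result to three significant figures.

Rearranging the biomass balance for a CMAS with decay, V = Y·Q·ΔS·θ_c / [X·(1+k_d θ_c)] = 0.596 × 18.1 × (351 − 9.34) × 17.8 / [2670 × (1 + 0.0566 × 17.8)] = 6.56×10^4 / 5360 = 12.24 m³.
θ_c = V·X/(Q_w·X_r) when wasting from the recycle, so Q_w = V·X/(θ_c·X_r) = 12.24 × 2670 / (17.8 × 6260) = 0.2933 m³/d.

Q_w ≈ 0.293 m³/d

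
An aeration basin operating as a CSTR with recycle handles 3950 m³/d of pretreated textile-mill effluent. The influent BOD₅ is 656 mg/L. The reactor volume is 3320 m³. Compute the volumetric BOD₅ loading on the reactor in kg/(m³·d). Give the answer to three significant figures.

L_v ≈ 0.780 kg BOD₅/(m³·d)

L_v = Q S₀ / V = 3950 × 656 × 10⁻³ / 3320 = 0.7805 kg/(m³·d).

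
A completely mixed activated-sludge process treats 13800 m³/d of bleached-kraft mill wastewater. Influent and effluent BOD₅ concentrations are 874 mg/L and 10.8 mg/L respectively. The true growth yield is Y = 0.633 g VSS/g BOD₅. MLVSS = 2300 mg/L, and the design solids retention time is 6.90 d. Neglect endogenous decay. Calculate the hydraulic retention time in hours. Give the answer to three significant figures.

τ ≈ 39.3 h

V·X = Y·Q·ΔS·θ_c gives V = 0.633 × 13800 × (874 − 10.8) × 6.90 / 2300 = 22621 m³.
HRT = V/Q = 22621 m³ / 13800 m³·d⁻¹ = 1.639 d × 24 = 39.34 h.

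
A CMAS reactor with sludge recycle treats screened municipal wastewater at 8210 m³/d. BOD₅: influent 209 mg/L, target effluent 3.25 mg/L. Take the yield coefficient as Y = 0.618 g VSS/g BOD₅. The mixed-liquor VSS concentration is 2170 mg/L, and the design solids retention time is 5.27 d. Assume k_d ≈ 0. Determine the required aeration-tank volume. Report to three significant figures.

V·X = Y·Q·ΔS·θ_c gives V = 0.618 × 8210 × (209 − 3.25) × 5.27 / 2170 = 2535 m³.

V ≈ 2540 m³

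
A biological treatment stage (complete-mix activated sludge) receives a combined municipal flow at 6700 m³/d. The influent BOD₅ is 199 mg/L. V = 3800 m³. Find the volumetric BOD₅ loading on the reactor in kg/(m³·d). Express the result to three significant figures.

L_v ≈ 0.351 kg BOD₅/(m³·d)

Applied BOD₅ load per unit volume = Q·S₀/V = (6700 × 199/1000)/3800 = 0.3509 kg BOD₅·m⁻³·d⁻¹.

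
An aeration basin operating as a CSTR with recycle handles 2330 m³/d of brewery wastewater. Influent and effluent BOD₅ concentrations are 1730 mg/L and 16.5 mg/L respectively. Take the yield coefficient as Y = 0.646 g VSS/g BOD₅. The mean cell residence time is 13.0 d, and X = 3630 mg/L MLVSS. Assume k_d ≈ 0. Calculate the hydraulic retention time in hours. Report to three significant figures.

τ ≈ 95.1 h

With k_d = 0 the design equation reduces to V = Y Q (S₀−S) θ_c / X = 0.646 × 2330 × (1730 − 16.5) × 13.0 / 3630 = 9237 m³.
HRT = V/Q = 9237 m³ / 2330 m³·d⁻¹ = 3.964 d × 24 = 95.14 h.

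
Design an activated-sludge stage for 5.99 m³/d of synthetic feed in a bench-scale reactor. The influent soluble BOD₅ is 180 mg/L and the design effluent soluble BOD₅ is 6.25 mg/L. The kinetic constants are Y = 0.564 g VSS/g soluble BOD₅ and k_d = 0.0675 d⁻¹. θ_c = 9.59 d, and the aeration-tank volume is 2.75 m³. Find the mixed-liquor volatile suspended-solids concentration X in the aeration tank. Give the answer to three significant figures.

X ≈ 1240 mg/L

X = Y·Q·ΔS·θ_c / [V·(1 + k_d θ_c)] = 0.564 × 5.99 × (180 − 6.25) × 9.59 / [2.75 × (1 + 0.0675 × 9.59)] = 1243 mg/L.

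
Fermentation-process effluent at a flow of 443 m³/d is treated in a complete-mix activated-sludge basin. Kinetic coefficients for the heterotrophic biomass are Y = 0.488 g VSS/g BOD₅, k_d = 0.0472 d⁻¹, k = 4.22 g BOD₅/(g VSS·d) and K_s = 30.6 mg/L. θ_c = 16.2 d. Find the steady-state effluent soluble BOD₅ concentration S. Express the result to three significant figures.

For a completely mixed reactor with recycle the Lawrence–McCarty relation gives S = K_s·(1 + k_d·θ_c) / [θ_c·(Y·k − k_d) − 1] = 30.6 × (1 + 0.0472 × 16.2) / [16.2 × (0.488 × 4.22 − 0.0472) − 1] = 54.00 / 31.60 = 1.709 mg/L.

S ≈ 1.71 mg/L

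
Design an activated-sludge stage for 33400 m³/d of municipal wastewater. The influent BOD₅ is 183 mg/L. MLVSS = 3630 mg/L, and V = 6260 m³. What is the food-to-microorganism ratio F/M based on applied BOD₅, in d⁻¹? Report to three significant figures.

F/M = Q·S₀ / (V·X) = 33400 × 183 / (6260 × 3630) = 0.2690 g BOD₅·(g VSS·d)⁻¹.

F/M ≈ 0.269 d⁻¹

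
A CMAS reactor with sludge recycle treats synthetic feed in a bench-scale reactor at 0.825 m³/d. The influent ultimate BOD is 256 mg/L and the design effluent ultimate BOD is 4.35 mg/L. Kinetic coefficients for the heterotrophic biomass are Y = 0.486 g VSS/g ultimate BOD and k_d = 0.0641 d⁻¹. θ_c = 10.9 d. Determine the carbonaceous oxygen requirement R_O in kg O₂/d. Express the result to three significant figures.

R_O ≈ 0.123 kg O₂/d

Y_obs = Y / (1 + k_d θ_c) = 0.486 / (1 + 0.0641 × 10.9) = 0.486 / 1.699 = 0.2861.
Q·(S₀ − S) = 0.825 × (256 − 4.35) × 10⁻³ = 0.2076 kg/d removed.
Biomass synthesised: P_X = Y_obs × 0.2076 = 0.05940 kg VSS/d.
Carbonaceous O₂ demand = substrate oxidised − cell-mass equivalent = 0.2076 − 1.42 × 0.05940 = 0.1233 kg O₂/d.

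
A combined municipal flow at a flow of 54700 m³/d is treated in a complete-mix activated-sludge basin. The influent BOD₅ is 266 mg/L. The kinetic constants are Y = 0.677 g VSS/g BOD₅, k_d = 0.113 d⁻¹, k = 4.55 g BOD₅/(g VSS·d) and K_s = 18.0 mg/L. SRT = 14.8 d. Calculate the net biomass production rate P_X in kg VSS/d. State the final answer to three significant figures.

Effluent substrate depends only on kinetics and SRT: S = K_s(1 + k_d θ_c) / [θ_c(Yk − k_d) − 1] = 18.0 × (1 + 0.113 × 14.8) / [14.8 × (0.677 × 4.55 − 0.113) − 1] = 48.10 / 42.92 = 1.121 mg/L.
Y_obs = Y / (1 + k_d θ_c) = 0.677 / (1 + 0.113 × 14.8) = 0.677 / 2.672 = 0.2533.
Mass of BOD₅ removed per day: Q(S₀ − S) = 54700 × 264.9 g/m³ = 14489 kg/d.
Biomass produced: P_X = Y_obs·Q·ΔS = 0.2533 × 14489 ≈ 3670 kg VSS/d.

P_X ≈ 3670 kg VSS/d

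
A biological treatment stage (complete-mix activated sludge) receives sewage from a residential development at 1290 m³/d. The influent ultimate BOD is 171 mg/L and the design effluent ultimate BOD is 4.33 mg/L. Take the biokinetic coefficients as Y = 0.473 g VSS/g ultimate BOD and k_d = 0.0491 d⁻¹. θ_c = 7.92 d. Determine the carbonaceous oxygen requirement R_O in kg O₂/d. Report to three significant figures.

The observed yield is Y_obs = Y/(1 + k_d·θ_c) = 0.473 / (1 + 0.0491 × 7.92) = 0.473 / 1.389 = 0.3406 g VSS per g ultimate BOD removed.
Mass of ultimate BOD removed per day: Q(S₀ − S) = 1290 × 166.7 g/m³ = 215.0 kg/d.
P_X = Y_obs·Q·(S₀ − S) = 0.3406 × 215.0 = 73.22 kg VSS/d.
Carbonaceous O₂ demand = substrate oxidised − cell-mass equivalent = 215.0 − 1.42 × 73.22 = 111.0 kg O₂/d.

R_O ≈ 111 kg O₂/d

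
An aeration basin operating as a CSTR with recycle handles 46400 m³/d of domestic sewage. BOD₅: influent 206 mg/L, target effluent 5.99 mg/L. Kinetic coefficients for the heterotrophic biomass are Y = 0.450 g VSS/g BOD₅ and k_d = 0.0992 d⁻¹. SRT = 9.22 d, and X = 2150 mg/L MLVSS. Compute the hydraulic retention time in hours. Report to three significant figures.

Rearranging the biomass balance for a CMAS with decay, V = Y·Q·ΔS·θ_c / [X·(1+k_d θ_c)] = 0.450 × 46400 × (206 − 5.99) × 9.22 / [2150 × (1 + 0.0992 × 9.22)] = 3.85×10^7 / 4116 = 9354 m³.
τ = V/Q = 9354/46400 = 0.2016 d, or 4.838 h.

τ ≈ 4.84 h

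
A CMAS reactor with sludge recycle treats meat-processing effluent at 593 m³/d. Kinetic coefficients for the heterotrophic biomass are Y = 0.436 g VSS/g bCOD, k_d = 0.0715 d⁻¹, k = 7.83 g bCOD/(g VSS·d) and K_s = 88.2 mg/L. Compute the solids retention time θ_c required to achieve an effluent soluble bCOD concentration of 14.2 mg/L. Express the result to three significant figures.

At the target effluent, Y k S/(K_s+S) = 0.436×7.83×14.2/102.4 = 0.4734 d⁻¹.
1/θ_c = 0.4734 − 0.0715 = 0.4019 d⁻¹, so θ_c = 2.488 d.

θ_c ≈ 2.49 d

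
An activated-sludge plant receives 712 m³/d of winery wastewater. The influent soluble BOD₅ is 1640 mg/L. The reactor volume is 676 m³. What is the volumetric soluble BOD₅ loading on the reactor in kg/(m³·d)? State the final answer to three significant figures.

Applied soluble BOD₅ load per unit volume = Q·S₀/V = (712 × 1640/1000)/676.0 = 1.727 kg soluble BOD₅·m⁻³·d⁻¹.

L_v ≈ 1.73 kg soluble BOD₅/(m³·d)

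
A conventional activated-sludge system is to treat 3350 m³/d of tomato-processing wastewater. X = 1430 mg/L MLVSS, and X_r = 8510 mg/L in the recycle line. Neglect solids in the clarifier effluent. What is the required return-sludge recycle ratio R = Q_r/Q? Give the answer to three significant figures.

R ≈ 0.202

R = Q_r/Q = X/(X_r − X) = 1430 / (8510 − 1430) = 0.2020.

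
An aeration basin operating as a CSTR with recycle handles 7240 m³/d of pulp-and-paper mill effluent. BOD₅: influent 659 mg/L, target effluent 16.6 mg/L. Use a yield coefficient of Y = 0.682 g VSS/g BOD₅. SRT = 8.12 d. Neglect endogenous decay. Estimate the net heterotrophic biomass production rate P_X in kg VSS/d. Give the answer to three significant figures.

P_X ≈ 3170 kg VSS/d

No decay correction is needed, so Y_obs = Y = 0.682.
ΔS = 659 − 16.6 = 642.4 mg/L, so the substrate removal rate is 7240 × 642.4/1000 = 4651 kg BOD₅/d.
Biomass produced: P_X = Y_obs·Q·ΔS = 0.6820 × 4651 ≈ 3172 kg VSS/d.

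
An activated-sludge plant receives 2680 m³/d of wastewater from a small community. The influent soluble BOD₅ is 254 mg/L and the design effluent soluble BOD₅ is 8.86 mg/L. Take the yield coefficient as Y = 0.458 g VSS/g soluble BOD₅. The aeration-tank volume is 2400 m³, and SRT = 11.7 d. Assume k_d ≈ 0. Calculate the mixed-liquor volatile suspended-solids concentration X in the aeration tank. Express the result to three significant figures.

From V·X = Y·Q·(S₀ − S)·θ_c (decay neglected): X = 0.458 × 2680 × (254 − 8.86) × 11.7 / 2400 = 1467 mg/L.

X ≈ 1470 mg/L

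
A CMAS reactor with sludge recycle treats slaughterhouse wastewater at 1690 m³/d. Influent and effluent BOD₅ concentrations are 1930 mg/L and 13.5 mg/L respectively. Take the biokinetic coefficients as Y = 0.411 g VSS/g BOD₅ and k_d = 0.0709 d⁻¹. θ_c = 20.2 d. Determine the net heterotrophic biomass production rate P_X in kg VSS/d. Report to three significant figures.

P_X ≈ 547 kg VSS/d

The observed yield is Y_obs = Y/(1 + k_d·θ_c) = 0.411 / (1 + 0.0709 × 20.2) = 0.411 / 2.432 = 0.1690 g VSS per g BOD₅ removed.
Mass of BOD₅ removed per day: Q(S₀ − S) = 1690 × 1916 g/m³ = 3239 kg/d.
P_X = Y_obs · Q(S₀ − S) = 0.1690 × 3239 = 547.3 kg VSS/d.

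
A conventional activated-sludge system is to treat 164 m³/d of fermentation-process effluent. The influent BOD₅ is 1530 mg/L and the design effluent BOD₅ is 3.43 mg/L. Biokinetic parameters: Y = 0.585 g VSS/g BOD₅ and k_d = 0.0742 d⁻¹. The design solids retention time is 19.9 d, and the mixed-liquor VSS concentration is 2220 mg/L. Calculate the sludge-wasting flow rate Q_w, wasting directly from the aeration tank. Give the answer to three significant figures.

Rearranging the biomass balance for a CMAS with decay, V = Y·Q·ΔS·θ_c / [X·(1+k_d θ_c)] = 0.585 × 164 × (1530 − 3.43) × 19.9 / [2220 × (1 + 0.0742 × 19.9)] = 2.91×10^6 / 5498 = 530.1 m³.
With mixed-liquor wasting, θ_c = V/Q_w, so Q_w = V/θ_c = 530.1/19.9 = 26.64 m³/d.

Q_w ≈ 26.6 m³/d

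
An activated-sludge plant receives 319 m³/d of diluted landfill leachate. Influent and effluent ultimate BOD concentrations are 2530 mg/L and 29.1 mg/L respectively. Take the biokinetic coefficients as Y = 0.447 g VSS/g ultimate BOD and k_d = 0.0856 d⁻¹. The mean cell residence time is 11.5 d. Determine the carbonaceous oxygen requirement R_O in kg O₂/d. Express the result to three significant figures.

Y_obs = Y / (1 + k_d θ_c) = 0.447 / (1 + 0.0856 × 11.5) = 0.447 / 1.984 = 0.2253.
Q·(S₀ − S) = 319 × (2530 − 29.1) × 10⁻³ = 797.8 kg/d removed.
Biomass synthesised: P_X = Y_obs × 797.8 = 179.7 kg VSS/d.
R_O = Q·ΔS − 1.42 P_X = 797.8 − 255.2 = 542.6 kg O₂/d.

R_O ≈ 543 kg O₂/d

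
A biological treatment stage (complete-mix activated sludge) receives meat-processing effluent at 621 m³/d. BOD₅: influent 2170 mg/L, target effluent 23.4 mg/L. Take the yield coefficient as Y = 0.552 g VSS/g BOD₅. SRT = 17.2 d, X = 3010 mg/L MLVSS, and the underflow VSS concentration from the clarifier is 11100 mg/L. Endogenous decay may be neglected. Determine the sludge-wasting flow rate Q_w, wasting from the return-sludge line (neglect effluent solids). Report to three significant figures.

Q_w ≈ 66.3 m³/d

With k_d = 0 the design equation reduces to V = Y Q (S₀−S) θ_c / X = 0.552 × 621 × (2170 − 23.4) × 17.2 / 3010 = 4205 m³.
θ_c = V·X/(Q_w·X_r) when wasting from the recycle, so Q_w = V·X/(θ_c·X_r) = 4205 × 3010 / (17.2 × 11100) = 66.29 m³/d.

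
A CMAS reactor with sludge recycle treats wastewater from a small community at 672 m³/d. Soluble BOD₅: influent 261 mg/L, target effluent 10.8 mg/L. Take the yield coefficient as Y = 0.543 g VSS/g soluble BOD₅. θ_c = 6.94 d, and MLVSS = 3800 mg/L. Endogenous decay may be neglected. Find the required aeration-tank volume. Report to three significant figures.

V ≈ 167 m³

V·X = Y·Q·ΔS·θ_c gives V = 0.543 × 672 × (261 − 10.8) × 6.94 / 3800 = 166.7 m³.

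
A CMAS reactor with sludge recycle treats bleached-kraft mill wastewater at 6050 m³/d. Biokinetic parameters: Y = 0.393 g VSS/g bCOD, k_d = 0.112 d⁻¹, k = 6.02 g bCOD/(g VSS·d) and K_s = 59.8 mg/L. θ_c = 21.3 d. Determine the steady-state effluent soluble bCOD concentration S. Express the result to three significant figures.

S ≈ 4.31 mg/L

From the Monod/SRT balance for a CMAS, S = K_s·(1+k_d θ_c)/[θ_c·(Y k − k_d) − 1] = 59.8 × (1 + 0.112 × 21.3) / [21.3 × (0.393 × 6.02 − 0.112) − 1] = 202.5 / 47.01 = 4.307 mg/L.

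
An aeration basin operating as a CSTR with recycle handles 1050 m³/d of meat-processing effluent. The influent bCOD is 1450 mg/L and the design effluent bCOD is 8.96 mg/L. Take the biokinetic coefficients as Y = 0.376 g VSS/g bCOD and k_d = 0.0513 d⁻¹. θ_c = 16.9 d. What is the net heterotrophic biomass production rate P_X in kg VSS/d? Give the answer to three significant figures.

P_X ≈ 305 kg VSS/d

Y_obs = Y / (1 + k_d θ_c) = 0.376 / (1 + 0.0513 × 16.9) = 0.376 / 1.867 = 0.2014.
ΔS = 1450 − 8.96 = 1441 mg/L, so the substrate removal rate is 1050 × 1441/1000 = 1513 kg bCOD/d.
Net biomass production P_X = Y_obs × Q·(S₀ − S) = 0.2014 × 1513 = 304.7 kg VSS/d.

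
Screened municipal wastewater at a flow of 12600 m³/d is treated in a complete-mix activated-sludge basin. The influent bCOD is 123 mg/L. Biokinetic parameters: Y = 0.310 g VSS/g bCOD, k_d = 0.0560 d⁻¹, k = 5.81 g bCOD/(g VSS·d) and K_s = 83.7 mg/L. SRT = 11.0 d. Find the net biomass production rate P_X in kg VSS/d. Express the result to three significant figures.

From the Monod/SRT balance for a CMAS, S = K_s·(1+k_d θ_c)/[θ_c·(Y k − k_d) − 1] = 83.7 × (1 + 0.0560 × 11.0) / [11.0 × (0.310 × 5.81 − 0.0560) − 1] = 135.3 / 18.20 = 7.433 mg/L.
Observed yield with endogenous decay: Y_obs = Y / (1 + k_d·θ_c) = 0.310 / (1 + 0.0560 × 11.0) = 0.310 / 1.616 = 0.1918 g VSS/g bCOD.
ΔS = 123 − 7.43 = 115.6 mg/L, so the substrate removal rate is 12600 × 115.6/1000 = 1456 kg bCOD/d.
Net biomass production P_X = Y_obs × Q·(S₀ − S) = 0.1918 × 1456 = 279.3 kg VSS/d.

P_X ≈ 279 kg VSS/d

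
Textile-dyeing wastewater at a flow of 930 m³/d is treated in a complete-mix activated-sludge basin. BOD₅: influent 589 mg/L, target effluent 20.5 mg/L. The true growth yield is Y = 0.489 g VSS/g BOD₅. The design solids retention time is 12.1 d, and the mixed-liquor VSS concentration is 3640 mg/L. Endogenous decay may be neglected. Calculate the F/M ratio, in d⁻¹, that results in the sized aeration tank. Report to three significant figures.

V·X = Y·Q·ΔS·θ_c gives V = 0.489 × 930 × (589 − 20.5) × 12.1 / 3640 = 859.4 m³.
F/M = Q·S₀ / (V·X) = 930 × 589 / (859.4 × 3640) = 0.1751 g BOD₅·(g VSS·d)⁻¹.

F/M ≈ 0.175 d⁻¹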